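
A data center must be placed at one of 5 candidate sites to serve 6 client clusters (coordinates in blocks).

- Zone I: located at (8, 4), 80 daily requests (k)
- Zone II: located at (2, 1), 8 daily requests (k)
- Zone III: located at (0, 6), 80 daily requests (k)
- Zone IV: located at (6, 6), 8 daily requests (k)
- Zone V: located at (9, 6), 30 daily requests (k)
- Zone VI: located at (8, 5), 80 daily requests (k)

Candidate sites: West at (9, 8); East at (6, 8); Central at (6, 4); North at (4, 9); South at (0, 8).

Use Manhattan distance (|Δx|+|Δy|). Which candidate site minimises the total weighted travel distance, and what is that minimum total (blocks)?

Total weighted distance at each candidate:
  West (9, 8): total = 1812
  East (6, 8): total = 1774
  Central (6, 4): total = 1262
  North (4, 9): total = 2280
  South (0, 8): total = 2466
Minimum is at Central with total 1262 blocks.

Central, total 1262 blocks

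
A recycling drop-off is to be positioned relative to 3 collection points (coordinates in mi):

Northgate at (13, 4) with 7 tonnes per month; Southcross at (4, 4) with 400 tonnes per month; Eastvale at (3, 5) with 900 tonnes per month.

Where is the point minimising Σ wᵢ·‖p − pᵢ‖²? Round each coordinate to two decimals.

(3.36, 4.69)

The minimiser of Σwᵢ‖p−pᵢ‖² is the weighted centroid p* = (Σwᵢpᵢ)/(Σwᵢ).
Σwᵢ = 1307.
Σwᵢxᵢ = 7·13 + 400·4 + 900·3 = 4391.
Σwᵢyᵢ = 7·4 + 400·4 + 900·5 = 6128.
x* = 4391/1307 = 3.36, y* = 6128/1307 = 4.69.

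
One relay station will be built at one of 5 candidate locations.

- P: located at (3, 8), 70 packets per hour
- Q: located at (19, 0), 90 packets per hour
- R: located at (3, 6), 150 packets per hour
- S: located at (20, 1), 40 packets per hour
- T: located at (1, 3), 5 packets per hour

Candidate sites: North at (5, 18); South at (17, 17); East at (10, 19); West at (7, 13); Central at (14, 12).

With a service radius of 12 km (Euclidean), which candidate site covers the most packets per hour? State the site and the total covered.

Coverage radius r = 12 km; a point is covered iff (Δx)²+(Δy)² ≤ 12² = 144.
  North (5, 18): covers {P} → 70
  South (17, 17): covers {none} → 0
  East (10, 19): covers {none} → 0
  West (7, 13): covers {P, R, T} → 225
  Central (14, 12): covers {P} → 70
Maximum coverage at West: 225 packets per hour.

West, covering 225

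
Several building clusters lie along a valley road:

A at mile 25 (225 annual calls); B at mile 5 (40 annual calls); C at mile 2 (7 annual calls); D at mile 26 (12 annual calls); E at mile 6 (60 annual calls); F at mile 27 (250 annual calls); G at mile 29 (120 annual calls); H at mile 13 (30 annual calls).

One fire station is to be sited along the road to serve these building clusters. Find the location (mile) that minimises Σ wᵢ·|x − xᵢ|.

For a sum of weighted absolute distances on a line, the optimum is the weighted median (not the mean). Total weight W = 744; half-weight = 372.
Sort by position and accumulate weight:
  mile 2 (C, w=7) → cum 7
  mile 5 (B, w=40) → cum 47
  mile 6 (E, w=60) → cum 107
  mile 13 (H, w=30) → cum 137
  mile 25 (A, w=225) → cum 362
  mile 26 (D, w=12) → cum 374  ≥ 372 → median here
  mile 27 (F, w=250) → cum 624
  mile 29 (G, w=120) → cum 744
Optimal location: mile 26.

x = 26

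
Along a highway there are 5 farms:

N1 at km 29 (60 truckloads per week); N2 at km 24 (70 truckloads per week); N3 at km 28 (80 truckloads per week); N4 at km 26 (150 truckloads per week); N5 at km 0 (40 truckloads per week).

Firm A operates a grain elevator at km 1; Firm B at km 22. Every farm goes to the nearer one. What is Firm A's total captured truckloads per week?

40

The indifferent point is the midpoint (1+22)/2 = 11.5; farms left of it (closer to Firm A at 1) go to Firm A, those right go to Firm B.
  N5 at 0 (w=40) → Firm A
  N2 at 24 (w=70) → Firm B
  N4 at 26 (w=150) → Firm B
  N3 at 28 (w=80) → Firm B
  N1 at 29 (w=60) → Firm B
Firm A captures 40; Firm B captures 360.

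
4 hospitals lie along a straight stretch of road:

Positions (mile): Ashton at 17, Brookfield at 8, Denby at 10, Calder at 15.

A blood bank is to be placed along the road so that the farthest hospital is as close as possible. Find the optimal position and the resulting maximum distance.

location 12.5, max distance 4.5

The 1-center on a line is the midpoint of the two extreme points: leftmost at 8, rightmost at 17.
Optimal location = (8 + 17)/2 = 12.5; maximum distance = (17 − 8)/2 = 4.5.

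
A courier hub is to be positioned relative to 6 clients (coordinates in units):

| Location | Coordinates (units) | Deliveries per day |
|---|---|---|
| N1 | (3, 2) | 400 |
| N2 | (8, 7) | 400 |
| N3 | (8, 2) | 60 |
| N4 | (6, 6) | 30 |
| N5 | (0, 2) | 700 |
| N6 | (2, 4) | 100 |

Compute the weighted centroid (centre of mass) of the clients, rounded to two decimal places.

(3.11, 3.37)

The minimiser of Σwᵢ‖p−pᵢ‖² is the weighted centroid p* = (Σwᵢpᵢ)/(Σwᵢ).
Σwᵢ = 1690.
Σwᵢxᵢ = 400·3 + 400·8 + 60·8 + 30·6 + 700·0 + 100·2 = 5260.
Σwᵢyᵢ = 400·2 + 400·7 + 60·2 + 30·6 + 700·2 + 100·4 = 5700.
x* = 5260/1690 = 3.11, y* = 5700/1690 = 3.37.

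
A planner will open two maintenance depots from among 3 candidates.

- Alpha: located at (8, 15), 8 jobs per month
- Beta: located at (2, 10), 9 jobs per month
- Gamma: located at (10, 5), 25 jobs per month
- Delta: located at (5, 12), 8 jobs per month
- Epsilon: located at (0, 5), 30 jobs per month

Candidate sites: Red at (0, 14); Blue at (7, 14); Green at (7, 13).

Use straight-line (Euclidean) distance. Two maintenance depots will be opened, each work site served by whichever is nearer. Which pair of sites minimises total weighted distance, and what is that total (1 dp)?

Evaluate every pair (each demand assigned to the nearer of the two):
  {Red, Green}: total = 559.6
  {Red, Blue}: total = 581.4
  {Blue, Green}: total = 614.2
Best pair: {Red, Green} with total 559.6.

{Red, Green}, total 559.6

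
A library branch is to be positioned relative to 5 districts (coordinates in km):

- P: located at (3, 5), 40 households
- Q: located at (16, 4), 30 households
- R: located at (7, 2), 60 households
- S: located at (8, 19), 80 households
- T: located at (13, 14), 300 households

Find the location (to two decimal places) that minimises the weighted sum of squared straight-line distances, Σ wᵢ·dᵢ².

The minimiser of Σwᵢ‖p−pᵢ‖² is the weighted centroid p* = (Σwᵢpᵢ)/(Σwᵢ).
Σwᵢ = 510.
Σwᵢxᵢ = 40·3 + 30·16 + 60·7 + 80·8 + 300·13 = 5560.
Σwᵢyᵢ = 40·5 + 30·4 + 60·2 + 80·19 + 300·14 = 6160.
x* = 5560/510 = 10.90, y* = 6160/510 = 12.08.

(10.90, 12.08)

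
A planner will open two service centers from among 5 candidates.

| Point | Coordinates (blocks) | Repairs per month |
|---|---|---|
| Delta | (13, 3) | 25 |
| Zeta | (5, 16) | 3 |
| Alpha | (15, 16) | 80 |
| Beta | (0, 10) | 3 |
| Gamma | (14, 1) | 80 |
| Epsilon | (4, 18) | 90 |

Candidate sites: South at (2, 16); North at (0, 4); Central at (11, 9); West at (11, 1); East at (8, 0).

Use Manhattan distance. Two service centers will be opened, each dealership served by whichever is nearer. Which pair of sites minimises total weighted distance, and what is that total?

Evaluate every pair (each demand assigned to the nearer of the two):
  {South, West}: total = 1773
  {South, East}: total = 2193
  {South, Central}: total = 2353
  {Central, West}: total = 2735
  {South, North}: total = 3137
  {Central, East}: total = 3155
  {North, Central}: total = 3457
  {North, West}: total = 3549
  {West, East}: total = 3951
  {North, East}: total = 4289
Best pair: {South, West} with total 1773.

{South, West}, total 1773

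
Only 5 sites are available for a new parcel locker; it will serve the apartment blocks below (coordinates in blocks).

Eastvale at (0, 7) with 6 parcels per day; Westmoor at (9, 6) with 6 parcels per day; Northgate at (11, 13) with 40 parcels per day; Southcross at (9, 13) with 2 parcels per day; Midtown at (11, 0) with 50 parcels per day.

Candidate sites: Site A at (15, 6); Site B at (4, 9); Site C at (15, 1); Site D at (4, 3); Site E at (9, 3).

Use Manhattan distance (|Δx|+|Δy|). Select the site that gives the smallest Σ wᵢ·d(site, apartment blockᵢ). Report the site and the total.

Total weighted distance at each candidate:
  Site A (15, 6): total = 1098
  Site B (4, 9): total = 1342
  Site C (15, 1): total = 1118
  Site D (4, 3): total = 1306
  Site E (9, 3): total = 846
Minimum is at Site E with total 846 blocks.

Site E, total 846 blocks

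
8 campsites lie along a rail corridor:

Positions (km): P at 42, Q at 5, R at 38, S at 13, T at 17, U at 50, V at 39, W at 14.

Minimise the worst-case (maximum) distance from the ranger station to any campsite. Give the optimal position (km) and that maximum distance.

location 27.5, max distance 22.5

The 1-center on a line is the midpoint of the two extreme points: leftmost at 5, rightmost at 50.
Optimal location = (5 + 50)/2 = 27.5; maximum distance = (50 − 5)/2 = 22.5.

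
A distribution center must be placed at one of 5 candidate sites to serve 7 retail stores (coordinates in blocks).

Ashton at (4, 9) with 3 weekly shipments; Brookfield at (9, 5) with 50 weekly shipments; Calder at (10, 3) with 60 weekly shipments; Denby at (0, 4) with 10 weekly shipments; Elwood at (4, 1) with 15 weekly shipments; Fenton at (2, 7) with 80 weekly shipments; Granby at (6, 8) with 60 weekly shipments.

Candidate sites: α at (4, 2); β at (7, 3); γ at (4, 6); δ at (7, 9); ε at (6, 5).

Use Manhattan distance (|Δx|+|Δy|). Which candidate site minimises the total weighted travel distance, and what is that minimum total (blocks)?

ε, total 1348 blocks

Total weighted distance at each candidate:
  α (4, 2): total = 1956
  β (7, 3): total = 1642
  γ (4, 6): total = 1464
  δ (7, 9): total = 1814
  ε (6, 5): total = 1348
Minimum is at ε with total 1348 blocks.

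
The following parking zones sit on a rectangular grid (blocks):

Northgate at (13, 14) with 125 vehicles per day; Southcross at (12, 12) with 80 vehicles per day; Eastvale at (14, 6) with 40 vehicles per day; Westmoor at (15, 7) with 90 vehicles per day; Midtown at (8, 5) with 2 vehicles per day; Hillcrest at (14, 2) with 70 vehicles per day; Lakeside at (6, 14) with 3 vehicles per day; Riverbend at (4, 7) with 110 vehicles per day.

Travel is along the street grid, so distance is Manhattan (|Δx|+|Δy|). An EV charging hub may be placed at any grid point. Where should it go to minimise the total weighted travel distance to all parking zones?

Manhattan distance separates: Σwᵢ(|x−xᵢ|+|y−yᵢ|) = Σwᵢ|x−xᵢ| + Σwᵢ|y−yᵢ|, so x and y are optimised independently as 1-D weighted medians.
Total weight W = 520; half = 260.
x-coordinate, sorted with cumulative weight:
  x=4 (Riverbend, w=110) cum 110
  x=6 (Lakeside, w=3) cum 113
  x=8 (Midtown, w=2) cum 115
  x=12 (Southcross, w=80) cum 195
  x=13 (Northgate, w=125) cum 320  ← median
  x=14 (Eastvale, w=40) cum 360
  x=14 (Hillcrest, w=70) cum 430
  x=15 (Westmoor, w=90) cum 520
⇒ x* = 13
y-coordinate, sorted with cumulative weight:
  y=2 (Hillcrest, w=70) cum 70
  y=5 (Midtown, w=2) cum 72
  y=6 (Eastvale, w=40) cum 112
  y=7 (Westmoor, w=90) cum 202
  y=7 (Riverbend, w=110) cum 312  ← median
  y=12 (Southcross, w=80) cum 392
  y=14 (Northgate, w=125) cum 517
  y=14 (Lakeside, w=3) cum 520
⇒ y* = 7

(13, 7)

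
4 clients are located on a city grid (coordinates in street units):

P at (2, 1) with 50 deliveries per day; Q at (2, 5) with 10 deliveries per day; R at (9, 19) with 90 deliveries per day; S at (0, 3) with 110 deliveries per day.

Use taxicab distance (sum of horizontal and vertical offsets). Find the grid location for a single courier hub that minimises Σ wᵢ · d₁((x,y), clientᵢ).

Manhattan distance separates: Σwᵢ(|x−xᵢ|+|y−yᵢ|) = Σwᵢ|x−xᵢ| + Σwᵢ|y−yᵢ|, so x and y are optimised independently as 1-D weighted medians.
Total weight W = 260; half = 130.
x-coordinate, sorted with cumulative weight:
  x=0 (S, w=110) cum 110
  x=2 (P, w=50) cum 160  ← median
  x=2 (Q, w=10) cum 170
  x=9 (R, w=90) cum 260
⇒ x* = 2
y-coordinate, sorted with cumulative weight:
  y=1 (P, w=50) cum 50
  y=3 (S, w=110) cum 160  ← median
  y=5 (Q, w=10) cum 170
  y=19 (R, w=90) cum 260
⇒ y* = 3

(2, 3)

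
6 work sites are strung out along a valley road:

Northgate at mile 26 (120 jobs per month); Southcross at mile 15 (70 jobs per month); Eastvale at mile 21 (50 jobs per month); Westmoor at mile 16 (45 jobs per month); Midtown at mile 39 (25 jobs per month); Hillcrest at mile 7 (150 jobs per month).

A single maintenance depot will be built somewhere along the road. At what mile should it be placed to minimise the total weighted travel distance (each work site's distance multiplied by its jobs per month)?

For a sum of weighted absolute distances on a line, the optimum is the weighted median (not the mean). Total weight W = 460; half-weight = 230.
Sort by position and accumulate weight:
  mile 7 (Hillcrest, w=150) → cum 150
  mile 15 (Southcross, w=70) → cum 220
  mile 16 (Westmoor, w=45) → cum 265  ≥ 230 → median here
  mile 21 (Eastvale, w=50) → cum 315
  mile 26 (Northgate, w=120) → cum 435
  mile 39 (Midtown, w=25) → cum 460
Optimal location: mile 16.

x = 16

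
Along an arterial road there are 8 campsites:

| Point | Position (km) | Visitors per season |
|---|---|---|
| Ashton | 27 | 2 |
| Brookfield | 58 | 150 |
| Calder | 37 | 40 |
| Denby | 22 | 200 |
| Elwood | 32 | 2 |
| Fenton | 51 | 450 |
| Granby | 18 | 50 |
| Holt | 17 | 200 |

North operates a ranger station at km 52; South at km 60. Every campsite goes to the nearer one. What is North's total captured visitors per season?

944

The indifferent point is the midpoint (52+60)/2 = 56; campsites left of it (closer to North at 52) go to North, those right go to South.
  Holt at 17 (w=200) → North
  Granby at 18 (w=50) → North
  Denby at 22 (w=200) → North
  Ashton at 27 (w=2) → North
  Elwood at 32 (w=2) → North
  Calder at 37 (w=40) → North
  Fenton at 51 (w=450) → North
  Brookfield at 58 (w=150) → South
North captures 944; South captures 150.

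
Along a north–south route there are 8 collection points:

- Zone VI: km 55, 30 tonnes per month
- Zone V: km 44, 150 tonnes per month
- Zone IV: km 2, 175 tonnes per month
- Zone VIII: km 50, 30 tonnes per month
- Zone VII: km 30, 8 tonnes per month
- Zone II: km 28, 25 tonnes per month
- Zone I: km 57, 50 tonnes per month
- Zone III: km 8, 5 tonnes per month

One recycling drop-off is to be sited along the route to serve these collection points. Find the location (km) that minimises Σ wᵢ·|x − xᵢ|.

x = 44

For a sum of weighted absolute distances on a line, the optimum is the weighted median (not the mean). Total weight W = 473; half-weight = 236.5.
Sort by position and accumulate weight:
  km 2 (Zone IV, w=175) → cum 175
  km 8 (Zone III, w=5) → cum 180
  km 28 (Zone II, w=25) → cum 205
  km 30 (Zone VII, w=8) → cum 213
  km 44 (Zone V, w=150) → cum 363  ≥ 236.5 → median here
  km 50 (Zone VIII, w=30) → cum 393
  km 55 (Zone VI, w=30) → cum 423
  km 57 (Zone I, w=50) → cum 473
Optimal location: km 44.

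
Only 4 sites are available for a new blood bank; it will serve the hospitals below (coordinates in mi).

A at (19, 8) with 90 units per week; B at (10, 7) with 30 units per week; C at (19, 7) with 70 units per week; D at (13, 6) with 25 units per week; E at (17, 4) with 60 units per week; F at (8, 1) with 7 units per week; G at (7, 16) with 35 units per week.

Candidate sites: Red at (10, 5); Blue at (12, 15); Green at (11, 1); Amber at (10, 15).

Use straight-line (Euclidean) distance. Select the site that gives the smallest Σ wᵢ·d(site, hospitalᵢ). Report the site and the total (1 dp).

Total weighted distance at each candidate:
  Red (10, 5): total = 2492.9
  Blue (12, 15): total = 3114.2
  Green (11, 1): total = 2940.7
  Amber (10, 15): total = 3338.2
Minimum is at Red with total 2492.9 mi.

Red, total 2492.9 mi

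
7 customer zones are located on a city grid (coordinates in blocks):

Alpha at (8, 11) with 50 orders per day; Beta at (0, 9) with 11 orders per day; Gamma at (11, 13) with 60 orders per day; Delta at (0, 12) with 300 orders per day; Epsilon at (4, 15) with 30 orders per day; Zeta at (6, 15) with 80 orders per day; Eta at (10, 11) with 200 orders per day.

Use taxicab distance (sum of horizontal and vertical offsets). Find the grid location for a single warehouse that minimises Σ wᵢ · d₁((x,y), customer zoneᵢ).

(6, 12)

Manhattan distance separates: Σwᵢ(|x−xᵢ|+|y−yᵢ|) = Σwᵢ|x−xᵢ| + Σwᵢ|y−yᵢ|, so x and y are optimised independently as 1-D weighted medians.
Total weight W = 731; half = 365.5.
x-coordinate, sorted with cumulative weight:
  x=0 (Beta, w=11) cum 11
  x=0 (Delta, w=300) cum 311
  x=4 (Epsilon, w=30) cum 341
  x=6 (Zeta, w=80) cum 421  ← median
  x=8 (Alpha, w=50) cum 471
  x=10 (Eta, w=200) cum 671
  x=11 (Gamma, w=60) cum 731
⇒ x* = 6
y-coordinate, sorted with cumulative weight:
  y=9 (Beta, w=11) cum 11
  y=11 (Alpha, w=50) cum 61
  y=11 (Eta, w=200) cum 261
  y=12 (Delta, w=300) cum 561  ← median
  y=13 (Gamma, w=60) cum 621
  y=15 (Epsilon, w=30) cum 651
  y=15 (Zeta, w=80) cum 731
⇒ y* = 12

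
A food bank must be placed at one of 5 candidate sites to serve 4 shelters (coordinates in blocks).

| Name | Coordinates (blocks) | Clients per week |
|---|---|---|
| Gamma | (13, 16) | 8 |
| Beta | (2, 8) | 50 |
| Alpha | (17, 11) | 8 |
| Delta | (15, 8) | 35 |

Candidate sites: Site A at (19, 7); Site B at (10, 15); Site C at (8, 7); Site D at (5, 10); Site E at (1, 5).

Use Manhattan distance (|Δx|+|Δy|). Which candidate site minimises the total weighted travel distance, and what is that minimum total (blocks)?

Total weighted distance at each candidate:
  Site A (19, 7): total = 1243
  Site B (10, 15): total = 1290
  Site C (8, 7): total = 846
  Site D (5, 10): total = 886
  Site E (1, 5): total = 1155
Minimum is at Site C with total 846 blocks.

Site C, total 846 blocks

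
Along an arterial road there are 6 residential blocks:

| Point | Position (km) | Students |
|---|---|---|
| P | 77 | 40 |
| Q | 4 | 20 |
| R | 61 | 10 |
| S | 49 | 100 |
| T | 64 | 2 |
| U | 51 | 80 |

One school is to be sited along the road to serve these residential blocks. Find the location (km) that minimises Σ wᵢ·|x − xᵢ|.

For a sum of weighted absolute distances on a line, the optimum is the weighted median (not the mean). Total weight W = 252; half-weight = 126.
Sort by position and accumulate weight:
  km 4 (Q, w=20) → cum 20
  km 49 (S, w=100) → cum 120
  km 51 (U, w=80) → cum 200  ≥ 126 → median here
  km 61 (R, w=10) → cum 210
  km 64 (T, w=2) → cum 212
  km 77 (P, w=40) → cum 252
Optimal location: km 51.

x = 51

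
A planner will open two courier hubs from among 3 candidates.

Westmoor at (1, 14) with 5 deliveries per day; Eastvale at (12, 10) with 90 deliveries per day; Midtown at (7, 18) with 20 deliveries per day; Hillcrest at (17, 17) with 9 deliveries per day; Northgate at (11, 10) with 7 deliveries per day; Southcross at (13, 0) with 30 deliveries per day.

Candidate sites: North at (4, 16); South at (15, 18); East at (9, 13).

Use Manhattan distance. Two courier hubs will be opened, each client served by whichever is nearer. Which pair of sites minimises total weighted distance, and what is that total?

Evaluate every pair (each demand assigned to the nearer of the two):
  {South, East}: total = 1297
  {North, East}: total = 1318
  {North, South}: total = 1826
Best pair: {South, East} with total 1297.

{South, East}, total 1297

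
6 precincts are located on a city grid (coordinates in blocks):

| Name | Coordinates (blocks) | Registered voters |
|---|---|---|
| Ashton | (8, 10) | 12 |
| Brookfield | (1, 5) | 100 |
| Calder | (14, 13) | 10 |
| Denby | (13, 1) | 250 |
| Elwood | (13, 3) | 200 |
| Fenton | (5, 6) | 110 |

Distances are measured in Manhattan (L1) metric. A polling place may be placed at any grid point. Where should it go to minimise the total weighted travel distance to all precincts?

(13, 3)

Manhattan distance separates: Σwᵢ(|x−xᵢ|+|y−yᵢ|) = Σwᵢ|x−xᵢ| + Σwᵢ|y−yᵢ|, so x and y are optimised independently as 1-D weighted medians.
Total weight W = 682; half = 341.
x-coordinate, sorted with cumulative weight:
  x=1 (Brookfield, w=100) cum 100
  x=5 (Fenton, w=110) cum 210
  x=8 (Ashton, w=12) cum 222
  x=13 (Denby, w=250) cum 472  ← median
  x=13 (Elwood, w=200) cum 672
  x=14 (Calder, w=10) cum 682
⇒ x* = 13
y-coordinate, sorted with cumulative weight:
  y=1 (Denby, w=250) cum 250
  y=3 (Elwood, w=200) cum 450  ← median
  y=5 (Brookfield, w=100) cum 550
  y=6 (Fenton, w=110) cum 660
  y=10 (Ashton, w=12) cum 672
  y=13 (Calder, w=10) cum 682
⇒ y* = 3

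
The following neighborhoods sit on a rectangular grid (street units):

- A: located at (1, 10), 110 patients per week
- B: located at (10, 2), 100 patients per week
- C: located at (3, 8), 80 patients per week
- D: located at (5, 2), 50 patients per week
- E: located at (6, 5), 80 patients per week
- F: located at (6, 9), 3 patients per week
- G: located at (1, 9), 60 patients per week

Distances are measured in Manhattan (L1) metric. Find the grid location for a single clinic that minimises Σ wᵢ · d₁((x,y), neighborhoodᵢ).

(3, 8)

Manhattan distance separates: Σwᵢ(|x−xᵢ|+|y−yᵢ|) = Σwᵢ|x−xᵢ| + Σwᵢ|y−yᵢ|, so x and y are optimised independently as 1-D weighted medians.
Total weight W = 483; half = 241.5.
x-coordinate, sorted with cumulative weight:
  x=1 (A, w=110) cum 110
  x=1 (G, w=60) cum 170
  x=3 (C, w=80) cum 250  ← median
  x=5 (D, w=50) cum 300
  x=6 (E, w=80) cum 380
  x=6 (F, w=3) cum 383
  x=10 (B, w=100) cum 483
⇒ x* = 3
y-coordinate, sorted with cumulative weight:
  y=2 (B, w=100) cum 100
  y=2 (D, w=50) cum 150
  y=5 (E, w=80) cum 230
  y=8 (C, w=80) cum 310  ← median
  y=9 (F, w=3) cum 313
  y=9 (G, w=60) cum 373
  y=10 (A, w=110) cum 483
⇒ y* = 8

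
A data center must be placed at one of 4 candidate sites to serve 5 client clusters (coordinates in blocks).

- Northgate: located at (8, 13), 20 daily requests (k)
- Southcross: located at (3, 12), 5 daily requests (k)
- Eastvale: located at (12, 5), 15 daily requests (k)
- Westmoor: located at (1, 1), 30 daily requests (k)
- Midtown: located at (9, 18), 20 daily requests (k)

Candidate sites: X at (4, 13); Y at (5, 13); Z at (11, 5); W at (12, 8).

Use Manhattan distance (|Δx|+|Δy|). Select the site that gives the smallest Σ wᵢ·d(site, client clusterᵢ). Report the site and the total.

Y, total 960 blocks

Total weighted distance at each candidate:
  X (4, 13): total = 980
  Y (5, 13): total = 960
  Z (11, 5): total = 1030
  W (12, 8): total = 1090
Minimum is at Y with total 960 blocks.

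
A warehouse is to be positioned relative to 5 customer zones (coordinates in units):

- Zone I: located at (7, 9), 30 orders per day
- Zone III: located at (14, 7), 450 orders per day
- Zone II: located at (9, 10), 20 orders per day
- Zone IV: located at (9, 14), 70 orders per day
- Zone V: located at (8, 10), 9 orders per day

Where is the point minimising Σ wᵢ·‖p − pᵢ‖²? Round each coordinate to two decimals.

The minimiser of Σwᵢ‖p−pᵢ‖² is the weighted centroid p* = (Σwᵢpᵢ)/(Σwᵢ).
Σwᵢ = 579.
Σwᵢxᵢ = 30·7 + 450·14 + 20·9 + 70·9 + 9·8 = 7392.
Σwᵢyᵢ = 30·9 + 450·7 + 20·10 + 70·14 + 9·10 = 4690.
x* = 7392/579 = 12.77, y* = 4690/579 = 8.10.

(12.77, 8.10)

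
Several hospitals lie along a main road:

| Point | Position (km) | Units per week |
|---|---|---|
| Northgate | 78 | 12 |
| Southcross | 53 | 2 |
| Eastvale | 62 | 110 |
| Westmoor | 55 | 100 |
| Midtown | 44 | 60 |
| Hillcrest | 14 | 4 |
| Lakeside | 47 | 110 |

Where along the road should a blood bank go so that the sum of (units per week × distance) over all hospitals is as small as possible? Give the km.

For a sum of weighted absolute distances on a line, the optimum is the weighted median (not the mean). Total weight W = 398; half-weight = 199.
Sort by position and accumulate weight:
  km 14 (Hillcrest, w=4) → cum 4
  km 44 (Midtown, w=60) → cum 64
  km 47 (Lakeside, w=110) → cum 174
  km 53 (Southcross, w=2) → cum 176
  km 55 (Westmoor, w=100) → cum 276  ≥ 199 → median here
  km 62 (Eastvale, w=110) → cum 386
  km 78 (Northgate, w=12) → cum 398
Optimal location: km 55.

x = 55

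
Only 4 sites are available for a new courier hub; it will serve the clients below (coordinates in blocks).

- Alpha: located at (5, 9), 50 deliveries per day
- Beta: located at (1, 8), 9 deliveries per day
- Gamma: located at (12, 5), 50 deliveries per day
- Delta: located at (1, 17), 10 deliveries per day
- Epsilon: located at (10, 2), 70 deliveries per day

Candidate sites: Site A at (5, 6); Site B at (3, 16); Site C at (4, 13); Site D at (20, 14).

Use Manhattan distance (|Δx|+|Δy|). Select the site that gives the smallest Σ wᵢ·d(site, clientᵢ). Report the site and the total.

Total weighted distance at each candidate:
  Site A (5, 6): total = 1384
  Site B (3, 16): total = 3040
  Site C (4, 13): total = 2382
  Site D (20, 14): total = 3835
Minimum is at Site A with total 1384 blocks.

Site A, total 1384 blocks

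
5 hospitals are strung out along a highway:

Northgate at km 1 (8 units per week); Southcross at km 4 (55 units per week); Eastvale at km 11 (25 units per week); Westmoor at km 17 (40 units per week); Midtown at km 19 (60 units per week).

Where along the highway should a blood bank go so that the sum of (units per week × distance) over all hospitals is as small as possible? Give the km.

For a sum of weighted absolute distances on a line, the optimum is the weighted median (not the mean). Total weight W = 188; half-weight = 94.
Sort by position and accumulate weight:
  km 1 (Northgate, w=8) → cum 8
  km 4 (Southcross, w=55) → cum 63
  km 11 (Eastvale, w=25) → cum 88
  km 17 (Westmoor, w=40) → cum 128  ≥ 94 → median here
  km 19 (Midtown, w=60) → cum 188
Optimal location: km 17.

x = 17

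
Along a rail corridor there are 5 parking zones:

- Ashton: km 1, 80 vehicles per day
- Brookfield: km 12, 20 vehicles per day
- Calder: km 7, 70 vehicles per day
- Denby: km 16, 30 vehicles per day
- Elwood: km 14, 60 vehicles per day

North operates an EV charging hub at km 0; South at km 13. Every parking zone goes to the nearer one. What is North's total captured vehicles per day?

80

The indifferent point is the midpoint (0+13)/2 = 6.5; parking zones left of it (closer to North at 0) go to North, those right go to South.
  Ashton at 1 (w=80) → North
  Calder at 7 (w=70) → South
  Brookfield at 12 (w=20) → South
  Elwood at 14 (w=60) → South
  Denby at 16 (w=30) → South
North captures 80; South captures 180.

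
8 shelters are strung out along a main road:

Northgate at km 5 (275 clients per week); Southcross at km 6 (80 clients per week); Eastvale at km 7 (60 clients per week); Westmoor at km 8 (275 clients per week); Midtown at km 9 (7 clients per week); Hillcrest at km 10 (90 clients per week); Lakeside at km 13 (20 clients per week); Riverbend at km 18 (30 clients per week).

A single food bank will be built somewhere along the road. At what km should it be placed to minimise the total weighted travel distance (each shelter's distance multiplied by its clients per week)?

x = 8

For a sum of weighted absolute distances on a line, the optimum is the weighted median (not the mean). Total weight W = 837; half-weight = 418.5.
Sort by position and accumulate weight:
  km 5 (Northgate, w=275) → cum 275
  km 6 (Southcross, w=80) → cum 355
  km 7 (Eastvale, w=60) → cum 415
  km 8 (Westmoor, w=275) → cum 690  ≥ 418.5 → median here
  km 9 (Midtown, w=7) → cum 697
  km 10 (Hillcrest, w=90) → cum 787
  km 13 (Lakeside, w=20) → cum 807
  km 18 (Riverbend, w=30) → cum 837
Optimal location: km 8.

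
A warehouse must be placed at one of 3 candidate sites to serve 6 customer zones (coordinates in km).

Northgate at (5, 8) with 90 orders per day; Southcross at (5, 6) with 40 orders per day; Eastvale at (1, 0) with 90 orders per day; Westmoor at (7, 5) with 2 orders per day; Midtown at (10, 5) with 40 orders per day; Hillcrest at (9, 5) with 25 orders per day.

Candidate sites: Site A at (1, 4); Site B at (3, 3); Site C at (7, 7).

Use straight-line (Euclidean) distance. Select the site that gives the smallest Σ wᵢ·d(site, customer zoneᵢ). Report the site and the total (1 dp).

Site C, total 1339.4 km

Total weighted distance at each candidate:
  Site A (1, 4): total = 1623.9
  Site B (3, 3): total = 1411.6
  Site C (7, 7): total = 1339.4
Minimum is at Site C with total 1339.4 km.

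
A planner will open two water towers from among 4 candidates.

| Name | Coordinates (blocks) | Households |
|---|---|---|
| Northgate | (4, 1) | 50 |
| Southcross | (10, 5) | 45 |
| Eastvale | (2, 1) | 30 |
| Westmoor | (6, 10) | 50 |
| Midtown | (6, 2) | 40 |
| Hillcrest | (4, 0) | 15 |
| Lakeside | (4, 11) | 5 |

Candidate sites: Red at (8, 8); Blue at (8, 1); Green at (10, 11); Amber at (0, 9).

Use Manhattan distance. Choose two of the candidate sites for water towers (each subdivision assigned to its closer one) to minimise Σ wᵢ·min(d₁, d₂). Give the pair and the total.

{Red, Blue}, total 1035

Evaluate every pair (each demand assigned to the nearer of the two):
  {Red, Blue}: total = 1035
  {Blue, Green}: total = 1125
  {Blue, Amber}: total = 1225
  {Red, Amber}: total = 1805
  {Red, Green}: total = 1895
  {Green, Amber}: total = 2165
Best pair: {Red, Blue} with total 1035.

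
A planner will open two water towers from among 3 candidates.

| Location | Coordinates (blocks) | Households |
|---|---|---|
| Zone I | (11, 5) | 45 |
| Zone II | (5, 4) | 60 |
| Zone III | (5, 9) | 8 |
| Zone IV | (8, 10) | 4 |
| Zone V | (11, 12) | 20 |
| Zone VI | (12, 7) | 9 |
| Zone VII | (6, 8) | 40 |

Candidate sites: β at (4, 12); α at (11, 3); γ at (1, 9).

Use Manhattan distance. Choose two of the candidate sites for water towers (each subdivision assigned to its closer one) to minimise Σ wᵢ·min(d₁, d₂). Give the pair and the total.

Evaluate every pair (each demand assigned to the nearer of the two):
  {β, α}: total = 991
  {α, γ}: total = 1039
  {β, γ}: total = 1723
Best pair: {β, α} with total 991.

{β, α}, total 991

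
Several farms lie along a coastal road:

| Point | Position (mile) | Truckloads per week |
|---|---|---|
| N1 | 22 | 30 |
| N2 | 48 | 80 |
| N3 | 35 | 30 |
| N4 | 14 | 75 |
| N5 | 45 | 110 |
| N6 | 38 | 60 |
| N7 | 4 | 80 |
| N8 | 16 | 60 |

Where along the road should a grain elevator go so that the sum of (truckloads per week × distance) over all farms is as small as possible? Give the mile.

x = 35

For a sum of weighted absolute distances on a line, the optimum is the weighted median (not the mean). Total weight W = 525; half-weight = 262.5.
Sort by position and accumulate weight:
  mile 4 (N7, w=80) → cum 80
  mile 14 (N4, w=75) → cum 155
  mile 16 (N8, w=60) → cum 215
  mile 22 (N1, w=30) → cum 245
  mile 35 (N3, w=30) → cum 275  ≥ 262.5 → median here
  mile 38 (N6, w=60) → cum 335
  mile 45 (N5, w=110) → cum 445
  mile 48 (N2, w=80) → cum 525
Optimal location: mile 35.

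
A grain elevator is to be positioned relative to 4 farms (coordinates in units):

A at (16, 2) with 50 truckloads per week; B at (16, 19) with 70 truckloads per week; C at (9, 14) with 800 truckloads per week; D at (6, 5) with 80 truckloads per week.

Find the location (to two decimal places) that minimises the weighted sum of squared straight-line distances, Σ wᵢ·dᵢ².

(9.60, 13.03)

The minimiser of Σwᵢ‖p−pᵢ‖² is the weighted centroid p* = (Σwᵢpᵢ)/(Σwᵢ).
Σwᵢ = 1000.
Σwᵢxᵢ = 50·16 + 70·16 + 800·9 + 80·6 = 9600.
Σwᵢyᵢ = 50·2 + 70·19 + 800·14 + 80·5 = 13030.
x* = 9600/1000 = 9.60, y* = 13030/1000 = 13.03.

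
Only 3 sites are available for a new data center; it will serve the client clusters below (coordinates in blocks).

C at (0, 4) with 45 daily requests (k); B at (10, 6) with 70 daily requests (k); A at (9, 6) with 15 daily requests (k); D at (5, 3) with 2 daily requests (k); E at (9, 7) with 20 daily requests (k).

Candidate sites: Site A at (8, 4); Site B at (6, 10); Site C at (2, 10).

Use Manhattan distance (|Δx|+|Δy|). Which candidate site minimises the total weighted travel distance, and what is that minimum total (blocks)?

Site A, total 773 blocks

Total weighted distance at each candidate:
  Site A (8, 4): total = 773
  Site B (6, 10): total = 1341
  Site C (2, 10): total = 1585
Minimum is at Site A with total 773 blocks.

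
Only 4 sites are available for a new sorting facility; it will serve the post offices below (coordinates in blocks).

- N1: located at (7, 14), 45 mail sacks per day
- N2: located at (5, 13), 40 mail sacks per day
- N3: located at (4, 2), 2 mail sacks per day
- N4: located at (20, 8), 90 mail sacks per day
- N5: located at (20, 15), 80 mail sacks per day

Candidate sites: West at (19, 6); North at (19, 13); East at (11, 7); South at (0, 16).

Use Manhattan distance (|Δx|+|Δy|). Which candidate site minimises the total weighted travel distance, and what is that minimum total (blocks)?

Total weighted distance at each candidate:
  West (19, 6): total = 2848
  North (19, 13): total = 1977
  East (11, 7): total = 3259
  South (0, 16): total = 4961
Minimum is at North with total 1977 blocks.

North, total 1977 blocks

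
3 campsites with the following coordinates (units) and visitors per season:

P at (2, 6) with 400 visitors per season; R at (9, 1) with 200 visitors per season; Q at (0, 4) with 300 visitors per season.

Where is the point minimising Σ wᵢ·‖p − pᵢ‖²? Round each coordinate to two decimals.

(2.89, 4.22)

The minimiser of Σwᵢ‖p−pᵢ‖² is the weighted centroid p* = (Σwᵢpᵢ)/(Σwᵢ).
Σwᵢ = 900.
Σwᵢxᵢ = 400·2 + 200·9 + 300·0 = 2600.
Σwᵢyᵢ = 400·6 + 200·1 + 300·4 = 3800.
x* = 2600/900 = 2.89, y* = 3800/900 = 4.22.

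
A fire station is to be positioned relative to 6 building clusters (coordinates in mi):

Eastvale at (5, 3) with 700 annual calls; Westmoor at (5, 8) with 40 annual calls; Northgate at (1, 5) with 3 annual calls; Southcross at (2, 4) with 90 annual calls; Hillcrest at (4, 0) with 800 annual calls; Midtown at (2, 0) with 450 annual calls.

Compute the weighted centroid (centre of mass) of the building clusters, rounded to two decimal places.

The minimiser of Σwᵢ‖p−pᵢ‖² is the weighted centroid p* = (Σwᵢpᵢ)/(Σwᵢ).
Σwᵢ = 2083.
Σwᵢxᵢ = 700·5 + 40·5 + 3·1 + 90·2 + 800·4 + 450·2 = 7983.
Σwᵢyᵢ = 700·3 + 40·8 + 3·5 + 90·4 + 800·0 + 450·0 = 2795.
x* = 7983/2083 = 3.83, y* = 2795/2083 = 1.34.

(3.83, 1.34)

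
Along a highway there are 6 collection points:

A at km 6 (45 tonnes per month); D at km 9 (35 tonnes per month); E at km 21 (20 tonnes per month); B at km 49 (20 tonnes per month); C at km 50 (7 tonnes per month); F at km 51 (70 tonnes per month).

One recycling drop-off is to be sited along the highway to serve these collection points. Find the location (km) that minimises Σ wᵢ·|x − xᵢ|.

x = 21

For a sum of weighted absolute distances on a line, the optimum is the weighted median (not the mean). Total weight W = 197; half-weight = 98.5.
Sort by position and accumulate weight:
  km 6 (A, w=45) → cum 45
  km 9 (D, w=35) → cum 80
  km 21 (E, w=20) → cum 100  ≥ 98.5 → median here
  km 49 (B, w=20) → cum 120
  km 50 (C, w=7) → cum 127
  km 51 (F, w=70) → cum 197
Optimal location: km 21.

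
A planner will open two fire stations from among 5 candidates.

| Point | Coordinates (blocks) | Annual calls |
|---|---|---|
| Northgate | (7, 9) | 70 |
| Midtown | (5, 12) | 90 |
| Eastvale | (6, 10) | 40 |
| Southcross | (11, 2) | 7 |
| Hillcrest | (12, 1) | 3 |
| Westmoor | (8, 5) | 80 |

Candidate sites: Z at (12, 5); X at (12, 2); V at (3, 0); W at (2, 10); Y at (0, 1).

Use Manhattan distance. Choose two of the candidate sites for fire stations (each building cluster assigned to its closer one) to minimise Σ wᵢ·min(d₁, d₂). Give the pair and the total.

Evaluate every pair (each demand assigned to the nearer of the two):
  {Z, W}: total = 1390
  {X, W}: total = 1600
  {V, W}: total = 1930
  {W, Y}: total = 2030
  {Z, X}: total = 2660
  {Z, V}: total = 2690
  {Z, Y}: total = 2690
  {X, V}: total = 3190
  {X, Y}: total = 3410
  {V, Y}: total = 3590
Best pair: {Z, W} with total 1390.

{Z, W}, total 1390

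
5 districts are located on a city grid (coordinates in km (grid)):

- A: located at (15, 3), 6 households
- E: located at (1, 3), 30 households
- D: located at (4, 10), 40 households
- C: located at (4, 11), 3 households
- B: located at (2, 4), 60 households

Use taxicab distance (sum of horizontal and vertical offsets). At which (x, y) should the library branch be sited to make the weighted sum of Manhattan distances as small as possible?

(2, 4)

Manhattan distance separates: Σwᵢ(|x−xᵢ|+|y−yᵢ|) = Σwᵢ|x−xᵢ| + Σwᵢ|y−yᵢ|, so x and y are optimised independently as 1-D weighted medians.
Total weight W = 139; half = 69.5.
x-coordinate, sorted with cumulative weight:
  x=1 (E, w=30) cum 30
  x=2 (B, w=60) cum 90  ← median
  x=4 (D, w=40) cum 130
  x=4 (C, w=3) cum 133
  x=15 (A, w=6) cum 139
⇒ x* = 2
y-coordinate, sorted with cumulative weight:
  y=3 (A, w=6) cum 6
  y=3 (E, w=30) cum 36
  y=4 (B, w=60) cum 96  ← median
  y=10 (D, w=40) cum 136
  y=11 (C, w=3) cum 139
⇒ y* = 4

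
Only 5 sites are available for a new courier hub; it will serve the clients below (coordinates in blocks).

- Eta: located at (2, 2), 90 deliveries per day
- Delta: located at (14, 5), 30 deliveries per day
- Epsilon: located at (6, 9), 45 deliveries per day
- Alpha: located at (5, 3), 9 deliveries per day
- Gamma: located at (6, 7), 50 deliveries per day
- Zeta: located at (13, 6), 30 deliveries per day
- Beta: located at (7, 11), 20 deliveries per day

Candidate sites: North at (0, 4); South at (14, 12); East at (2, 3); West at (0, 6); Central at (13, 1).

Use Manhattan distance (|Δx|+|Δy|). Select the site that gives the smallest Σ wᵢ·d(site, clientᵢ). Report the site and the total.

East, total 2067 blocks

Total weighted distance at each candidate:
  North (0, 4): total = 2539
  South (14, 12): total = 3867
  East (2, 3): total = 2067
  West (0, 6): total = 2447
  Central (13, 1): total = 3115
Minimum is at East with total 2067 blocks.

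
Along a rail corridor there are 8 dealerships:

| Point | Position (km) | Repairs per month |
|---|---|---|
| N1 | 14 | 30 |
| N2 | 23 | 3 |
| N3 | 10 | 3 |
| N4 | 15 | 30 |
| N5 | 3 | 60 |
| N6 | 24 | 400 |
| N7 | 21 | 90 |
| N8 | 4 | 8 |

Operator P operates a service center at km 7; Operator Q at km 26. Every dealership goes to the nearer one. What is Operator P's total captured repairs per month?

The indifferent point is the midpoint (7+26)/2 = 16.5; dealerships left of it (closer to Operator P at 7) go to Operator P, those right go to Operator Q.
  N5 at 3 (w=60) → Operator P
  N8 at 4 (w=8) → Operator P
  N3 at 10 (w=3) → Operator P
  N1 at 14 (w=30) → Operator P
  N4 at 15 (w=30) → Operator P
  N7 at 21 (w=90) → Operator Q
  N2 at 23 (w=3) → Operator Q
  N6 at 24 (w=400) → Operator Q
Operator P captures 131; Operator Q captures 493.

131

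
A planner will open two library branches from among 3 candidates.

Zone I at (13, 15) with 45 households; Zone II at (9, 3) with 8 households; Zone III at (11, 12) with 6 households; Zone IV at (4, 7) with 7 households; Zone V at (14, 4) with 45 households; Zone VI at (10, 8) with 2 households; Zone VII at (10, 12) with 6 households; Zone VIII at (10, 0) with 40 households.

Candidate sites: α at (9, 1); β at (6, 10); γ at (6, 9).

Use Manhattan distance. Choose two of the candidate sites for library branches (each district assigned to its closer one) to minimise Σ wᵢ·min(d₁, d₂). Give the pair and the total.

Evaluate every pair (each demand assigned to the nearer of the two):
  {α, β}: total = 1121
  {α, γ}: total = 1169
  {β, γ}: total = 1833
Best pair: {α, β} with total 1121.

{α, β}, total 1121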